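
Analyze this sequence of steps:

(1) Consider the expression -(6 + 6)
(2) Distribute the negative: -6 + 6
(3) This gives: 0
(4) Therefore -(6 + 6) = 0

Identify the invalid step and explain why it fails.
Step 2: Distribute the negative: -6 + 6

Step 2 incorrectly distributes the negative sign. The correct distribution is -(6 + 6) = -6 - 6 = -12. The negative must be applied to both terms, not just the first. The error treats -(6 + 6) as -6 + 6, which equals 0 instead of -12.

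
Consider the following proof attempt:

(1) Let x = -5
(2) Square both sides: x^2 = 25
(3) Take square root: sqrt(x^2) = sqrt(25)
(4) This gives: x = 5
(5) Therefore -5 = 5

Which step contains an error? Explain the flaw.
Step 4: This gives: x = 5

Step 4 incorrectly states that sqrt(x^2) = x. The correct identity is sqrt(x^2) = |x|. Since x = -5 < 0, we have sqrt(x^2) = |-5| = 5, not x = -5.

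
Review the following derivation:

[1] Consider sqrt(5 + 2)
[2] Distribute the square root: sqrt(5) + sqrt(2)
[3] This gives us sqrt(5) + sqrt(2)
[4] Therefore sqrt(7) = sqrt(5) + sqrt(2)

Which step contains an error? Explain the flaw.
Step 2: Distribute the square root: sqrt(5) + sqrt(2)

Step 2 incorrectly 'distributes' the square root over addition. The square root function does not distribute: sqrt(a + b) ≠ sqrt(a) + sqrt(b). In fact, sqrt(5 + 2) = sqrt(7) ≈ 2.6458, while sqrt(5) + sqrt(2) ≈ 3.6503.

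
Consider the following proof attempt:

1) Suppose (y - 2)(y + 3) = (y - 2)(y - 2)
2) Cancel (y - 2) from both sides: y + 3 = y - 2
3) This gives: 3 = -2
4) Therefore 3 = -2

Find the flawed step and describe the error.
Step 2: Cancel (y - 2) from both sides: y + 3 = y - 2

Step 2 cancels (y - 2) from both sides. This is only valid if (y - 2) ≠ 0, i.e., y ≠ 2. When y = 2, both sides equal zero regardless of the other factors. The correct approach requires considering y = 2 as a separate case.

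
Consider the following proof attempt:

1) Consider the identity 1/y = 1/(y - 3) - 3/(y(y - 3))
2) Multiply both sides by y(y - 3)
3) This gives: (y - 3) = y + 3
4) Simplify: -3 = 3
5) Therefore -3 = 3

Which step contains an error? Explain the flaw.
Step 3: This gives: (y - 3) = y + 3

Step 3 makes a sign error when clearing denominators. Multiplying -3/(y(y - 3)) by y(y - 3) gives -3, not +3. The correct result is (y - 3) = y - 3, which is trivially true, not (y - 3) = y + 3. (Step 1 is a valid identity: 1/(y - 3) - 3/(y(y - 3)) = (y - 3)/(y(y - 3)) = 1/y.)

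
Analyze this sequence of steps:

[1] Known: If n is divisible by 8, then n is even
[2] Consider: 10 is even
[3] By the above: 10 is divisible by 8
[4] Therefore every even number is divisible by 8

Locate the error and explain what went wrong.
Step 3: By the above: 10 is divisible by 8

Step 3 commits the fallacy of affirming the consequent. The known fact 'divisible by 8 → even' does NOT imply 'even → divisible by 8'. That would be the converse, which is false. For example, 10 is even but 10 ÷ 8 = 1.25, which is not an integer.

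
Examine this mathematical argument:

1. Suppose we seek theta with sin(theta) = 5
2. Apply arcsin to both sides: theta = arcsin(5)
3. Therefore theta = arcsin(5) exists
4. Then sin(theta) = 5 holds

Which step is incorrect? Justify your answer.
Step 2: Apply arcsin to both sides: theta = arcsin(5)

Step 2 applies arcsin to 5. However, arcsin(x) is only defined for x in [-1, 1] because sin(theta) can only produce values in that range. Since |5| > 1, arcsin(5) is undefined. There is no angle whose sine equals 5.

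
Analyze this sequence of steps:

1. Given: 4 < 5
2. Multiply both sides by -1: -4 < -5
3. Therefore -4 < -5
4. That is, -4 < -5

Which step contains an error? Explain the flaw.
Step 2: Multiply both sides by -1: -4 < -5

Step 2 multiplies both sides by -1 but fails to reverse the inequality sign. When multiplying (or dividing) an inequality by a negative number, the direction must be reversed. Since 4 < 5, we should get -4 > -5, i.e., -4 > -5.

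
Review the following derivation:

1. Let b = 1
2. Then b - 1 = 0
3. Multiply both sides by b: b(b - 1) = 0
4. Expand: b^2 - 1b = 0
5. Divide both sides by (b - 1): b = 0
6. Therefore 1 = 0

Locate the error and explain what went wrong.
Step 5: Divide both sides by (b - 1): b = 0

Step 5 divides both sides by (b - 1). However, since b = 1, we have (b - 1) = 0. Division by zero is undefined, making this step invalid.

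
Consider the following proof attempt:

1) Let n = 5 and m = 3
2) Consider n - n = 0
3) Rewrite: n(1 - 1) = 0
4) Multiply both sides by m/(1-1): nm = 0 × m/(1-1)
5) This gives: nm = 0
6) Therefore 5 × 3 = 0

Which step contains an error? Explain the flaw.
Step 4: Multiply both sides by m/(1-1): nm = 0 × m/(1-1)

Step 4 multiplies both sides by m/(1-1). However, 1-1 = 0, so this is multiplication by m/0, which is undefined. We cannot multiply by an undefined expression.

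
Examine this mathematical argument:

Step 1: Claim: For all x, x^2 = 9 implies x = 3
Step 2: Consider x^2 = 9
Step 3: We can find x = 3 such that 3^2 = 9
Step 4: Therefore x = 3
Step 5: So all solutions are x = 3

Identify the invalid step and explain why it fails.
Step 4: Therefore x = 3

Step 4 incorrectly concludes that x = 3 is the only solution. The proof shows that x = 3 is A solution (existence), but does not show it is the ONLY solution (uniqueness). In fact, x = -3 is also a solution since (-3)^2 = 9. Finding one solution doesn't prove there are no others.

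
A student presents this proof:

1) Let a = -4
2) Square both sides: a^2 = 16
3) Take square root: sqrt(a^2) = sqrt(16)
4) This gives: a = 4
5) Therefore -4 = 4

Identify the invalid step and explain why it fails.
Step 4: This gives: a = 4

Step 4 incorrectly states that sqrt(a^2) = a. The correct identity is sqrt(a^2) = |a|. Since a = -4 < 0, we have sqrt(a^2) = |-4| = 4, not a = -4.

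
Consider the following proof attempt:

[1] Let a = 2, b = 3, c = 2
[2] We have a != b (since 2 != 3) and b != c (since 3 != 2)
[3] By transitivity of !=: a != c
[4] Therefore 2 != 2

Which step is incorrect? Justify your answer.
Step 3: By transitivity of !=: a != c

Step 3 incorrectly applies transitivity to the '!=' relation. Transitivity states: if a R b and b R c, then a R c. However, '!=' is not transitive. Counterexample: 2 != 3 and 3 != 2, but 2 = 2 (both equal 2). Transitivity holds for relations like <, <=, =, but not for !=.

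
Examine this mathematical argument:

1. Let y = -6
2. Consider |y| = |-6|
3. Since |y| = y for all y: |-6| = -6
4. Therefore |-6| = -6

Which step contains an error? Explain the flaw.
Step 3: Since |y| = y for all y: |-6| = -6

Step 3 incorrectly states that |y| = y for all y. The correct definition is |y| = y when y >= 0, and |y| = -y when y < 0. Since -6 < 0, we have |-6| = -(-6) = 6, not -6.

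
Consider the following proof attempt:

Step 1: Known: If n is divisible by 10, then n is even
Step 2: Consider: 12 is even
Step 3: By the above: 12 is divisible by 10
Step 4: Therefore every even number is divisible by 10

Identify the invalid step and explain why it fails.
Step 3: By the above: 12 is divisible by 10

Step 3 commits the fallacy of affirming the consequent. The known fact 'divisible by 10 → even' does NOT imply 'even → divisible by 10'. That would be the converse, which is false. For example, 12 is even but 12 ÷ 10 = 1.20, which is not an integer.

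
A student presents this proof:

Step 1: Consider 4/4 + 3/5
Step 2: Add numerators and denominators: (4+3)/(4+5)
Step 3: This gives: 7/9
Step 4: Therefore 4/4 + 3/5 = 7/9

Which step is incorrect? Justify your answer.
Step 2: Add numerators and denominators: (4+3)/(4+5)

Step 2 incorrectly adds fractions by separately adding numerators and denominators. This is wrong. The correct method requires a common denominator: 4/4 + 3/5 = (4×5 + 3×4)/(4×5) = 32/20 = 8/5. The method used gives 7/9, which is different.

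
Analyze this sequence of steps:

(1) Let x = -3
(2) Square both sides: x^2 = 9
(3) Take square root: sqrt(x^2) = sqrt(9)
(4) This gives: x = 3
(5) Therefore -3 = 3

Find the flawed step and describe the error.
Step 4: This gives: x = 3

Step 4 incorrectly states that sqrt(x^2) = x. The correct identity is sqrt(x^2) = |x|. Since x = -3 < 0, we have sqrt(x^2) = |-3| = 3, not x = -3.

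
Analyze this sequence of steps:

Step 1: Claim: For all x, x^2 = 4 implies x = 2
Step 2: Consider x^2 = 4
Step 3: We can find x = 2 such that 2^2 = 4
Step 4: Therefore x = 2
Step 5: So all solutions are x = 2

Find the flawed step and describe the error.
Step 4: Therefore x = 2

Step 4 incorrectly concludes that x = 2 is the only solution. The proof shows that x = 2 is A solution (existence), but does not show it is the ONLY solution (uniqueness). In fact, x = -2 is also a solution since (-2)^2 = 4. Finding one solution doesn't prove there are no others.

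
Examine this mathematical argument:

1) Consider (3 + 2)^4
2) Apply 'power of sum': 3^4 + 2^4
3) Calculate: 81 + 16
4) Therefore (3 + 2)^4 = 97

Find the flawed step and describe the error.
Step 2: Apply 'power of sum': 3^4 + 2^4

Step 2 incorrectly applies a non-existent rule '(a+b)^n = a^n + b^n'. This is false in general. The correct expansion uses the binomial theorem. The actual value is (3 + 2)^4 = 5^4 = 625, not 97.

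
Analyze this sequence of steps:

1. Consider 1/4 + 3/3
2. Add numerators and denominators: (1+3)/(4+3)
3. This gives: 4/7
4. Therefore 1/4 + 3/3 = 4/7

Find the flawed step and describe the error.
Step 2: Add numerators and denominators: (1+3)/(4+3)

Step 2 incorrectly adds fractions by separately adding numerators and denominators. This is wrong. The correct method requires a common denominator: 1/4 + 3/3 = (1×3 + 3×4)/(4×3) = 15/12 = 5/4. The method used gives 4/7, which is different.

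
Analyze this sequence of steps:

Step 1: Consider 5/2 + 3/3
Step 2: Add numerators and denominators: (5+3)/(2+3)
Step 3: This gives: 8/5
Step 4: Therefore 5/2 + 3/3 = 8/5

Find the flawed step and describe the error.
Step 2: Add numerators and denominators: (5+3)/(2+3)

Step 2 incorrectly adds fractions by separately adding numerators and denominators. This is wrong. The correct method requires a common denominator: 5/2 + 3/3 = (5×3 + 3×2)/(2×3) = 21/6 = 7/2. The method used gives 8/5, which is different.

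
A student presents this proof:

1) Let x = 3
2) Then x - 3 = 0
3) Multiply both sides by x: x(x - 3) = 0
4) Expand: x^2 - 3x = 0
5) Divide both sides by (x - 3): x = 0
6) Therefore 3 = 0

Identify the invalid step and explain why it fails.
Step 5: Divide both sides by (x - 3): x = 0

Step 5 divides both sides by (x - 3). However, since x = 3, we have (x - 3) = 0. Division by zero is undefined, making this step invalid.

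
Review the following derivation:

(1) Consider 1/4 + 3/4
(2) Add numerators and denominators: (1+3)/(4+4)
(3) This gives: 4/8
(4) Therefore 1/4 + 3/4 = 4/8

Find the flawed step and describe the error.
Step 2: Add numerators and denominators: (1+3)/(4+4)

Step 2 incorrectly adds fractions by separately adding numerators and denominators. This is wrong. The correct method requires a common denominator: 1/4 + 3/4 = (1×4 + 3×4)/(4×4) = 16/16 = 1. The method used gives 4/8, which is different.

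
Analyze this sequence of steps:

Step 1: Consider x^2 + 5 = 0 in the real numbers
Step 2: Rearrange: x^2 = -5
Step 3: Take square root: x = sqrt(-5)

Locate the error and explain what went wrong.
Step 3: Take square root: x = sqrt(-5)

Step 3 takes the square root of -5, which is negative. In the real number system, the square root of a negative number is undefined. The equation x^2 + 5 = 0 has no real solutions. Square roots of negative numbers only exist in the complex numbers.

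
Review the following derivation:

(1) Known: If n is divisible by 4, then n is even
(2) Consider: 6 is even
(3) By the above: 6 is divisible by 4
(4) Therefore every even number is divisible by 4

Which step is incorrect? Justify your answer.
Step 3: By the above: 6 is divisible by 4

Step 3 commits the fallacy of affirming the consequent. The known fact 'divisible by 4 → even' does NOT imply 'even → divisible by 4'. That would be the converse, which is false. For example, 6 is even but 6 ÷ 4 = 1.50, which is not an integer.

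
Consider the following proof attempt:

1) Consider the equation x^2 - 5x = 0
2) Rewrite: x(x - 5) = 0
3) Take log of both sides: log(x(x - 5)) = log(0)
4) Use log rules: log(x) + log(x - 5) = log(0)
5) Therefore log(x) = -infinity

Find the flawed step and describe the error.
Step 3: Take log of both sides: log(x(x - 5)) = log(0)

Step 3 takes the logarithm of both sides, resulting in log(0) on the right side. The logarithm is only defined for positive numbers; log(0) is undefined (approaches negative infinity). This operation is invalid.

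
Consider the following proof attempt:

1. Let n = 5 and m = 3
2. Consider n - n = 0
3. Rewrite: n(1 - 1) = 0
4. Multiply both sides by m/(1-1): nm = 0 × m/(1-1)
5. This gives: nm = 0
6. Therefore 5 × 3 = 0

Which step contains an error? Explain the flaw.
Step 4: Multiply both sides by m/(1-1): nm = 0 × m/(1-1)

Step 4 multiplies both sides by m/(1-1). However, 1-1 = 0, so this is multiplication by m/0, which is undefined. We cannot multiply by an undefined expression.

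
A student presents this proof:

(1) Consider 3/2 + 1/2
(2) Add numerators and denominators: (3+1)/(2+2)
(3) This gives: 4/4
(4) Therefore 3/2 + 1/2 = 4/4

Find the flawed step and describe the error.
Step 2: Add numerators and denominators: (3+1)/(2+2)

Step 2 incorrectly adds fractions by separately adding numerators and denominators. This is wrong. The correct method requires a common denominator: 3/2 + 1/2 = (3×2 + 1×2)/(2×2) = 8/4 = 2. The method used gives 4/4, which is different.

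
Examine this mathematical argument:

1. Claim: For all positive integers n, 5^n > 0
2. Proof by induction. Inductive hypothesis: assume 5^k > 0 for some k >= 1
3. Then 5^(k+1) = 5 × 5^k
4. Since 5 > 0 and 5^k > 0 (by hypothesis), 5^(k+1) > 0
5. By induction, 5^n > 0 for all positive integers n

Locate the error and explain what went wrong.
Step 5: By induction, 5^n > 0 for all positive integers n

Step 5 concludes the proof by induction, but no base case was ever established. A valid induction proof requires: (1) a base case proving 5^1 > 0, and (2) an inductive step showing IF 5^k > 0 THEN 5^(k+1) > 0. Steps 2-4 correctly establish the inductive step, but without the base case the conclusion in step 5 does not follow.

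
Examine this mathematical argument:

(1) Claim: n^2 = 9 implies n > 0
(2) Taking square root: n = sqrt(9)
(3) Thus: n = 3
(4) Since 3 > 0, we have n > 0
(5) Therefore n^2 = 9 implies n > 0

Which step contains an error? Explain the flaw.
Step 2: Taking square root: n = sqrt(9)

Step 2 takes the square root and assumes the positive root only. The equation n^2 = 9 actually has two solutions: n = 3 and n = -3. The proof silently assumes n > 0 without justification, then uses this assumption to conclude n > 0, which is circular. The counterexample n = -3 shows the claim is false.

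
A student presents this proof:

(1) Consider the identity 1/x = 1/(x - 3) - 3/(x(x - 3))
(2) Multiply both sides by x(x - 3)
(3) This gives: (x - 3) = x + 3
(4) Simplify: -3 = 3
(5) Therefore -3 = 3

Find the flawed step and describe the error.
Step 3: This gives: (x - 3) = x + 3

Step 3 makes a sign error when clearing denominators. Multiplying -3/(x(x - 3)) by x(x - 3) gives -3, not +3. The correct result is (x - 3) = x - 3, which is trivially true, not (x - 3) = x + 3. (Step 1 is a valid identity: 1/(x - 3) - 3/(x(x - 3)) = (x - 3)/(x(x - 3)) = 1/x.)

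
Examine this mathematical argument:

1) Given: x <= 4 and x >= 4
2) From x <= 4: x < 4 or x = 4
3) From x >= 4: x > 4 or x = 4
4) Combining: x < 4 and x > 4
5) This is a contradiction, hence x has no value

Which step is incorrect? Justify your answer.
Step 4: Combining: x < 4 and x > 4

Step 4 incorrectly combines the conditions. From x <= 4 and x >= 4, the intersection is x = 4. The error treats the 'or' cases as 'and' requirements. The correct conclusion is that x = 4 is the unique solution, not that no solution exists.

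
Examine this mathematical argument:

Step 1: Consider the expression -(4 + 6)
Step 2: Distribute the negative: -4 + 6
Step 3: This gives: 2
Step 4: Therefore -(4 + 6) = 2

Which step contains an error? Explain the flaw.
Step 2: Distribute the negative: -4 + 6

Step 2 incorrectly distributes the negative sign. The correct distribution is -(4 + 6) = -4 - 6 = -10. The negative must be applied to both terms, not just the first. The error treats -(4 + 6) as -4 + 6, which equals 2 instead of -10.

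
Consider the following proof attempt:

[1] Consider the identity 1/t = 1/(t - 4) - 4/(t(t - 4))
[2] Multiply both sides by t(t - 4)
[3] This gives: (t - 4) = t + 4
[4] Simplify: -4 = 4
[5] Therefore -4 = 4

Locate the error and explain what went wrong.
Step 3: This gives: (t - 4) = t + 4

Step 3 makes a sign error when clearing denominators. Multiplying -4/(t(t - 4)) by t(t - 4) gives -4, not +4. The correct result is (t - 4) = t - 4, which is trivially true, not (t - 4) = t + 4. (Step 1 is a valid identity: 1/(t - 4) - 4/(t(t - 4)) = (t - 4)/(t(t - 4)) = 1/t.)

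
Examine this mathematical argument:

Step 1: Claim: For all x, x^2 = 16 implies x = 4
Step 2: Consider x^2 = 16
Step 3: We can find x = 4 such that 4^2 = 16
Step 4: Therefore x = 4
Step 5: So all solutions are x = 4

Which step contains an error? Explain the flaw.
Step 4: Therefore x = 4

Step 4 incorrectly concludes that x = 4 is the only solution. The proof shows that x = 4 is A solution (existence), but does not show it is the ONLY solution (uniqueness). In fact, x = -4 is also a solution since (-4)^2 = 16. Finding one solution doesn't prove there are no others.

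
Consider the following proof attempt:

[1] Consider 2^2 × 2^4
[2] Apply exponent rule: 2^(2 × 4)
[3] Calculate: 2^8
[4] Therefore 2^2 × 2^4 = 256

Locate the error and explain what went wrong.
Step 2: Apply exponent rule: 2^(2 × 4)

Step 2 incorrectly states that a^b × a^c = a^(b×c). The correct rule is a^b × a^c = a^(b+c). The actual value is 2^2 × 2^4 = 2^6 = 64, not 2^8 = 256.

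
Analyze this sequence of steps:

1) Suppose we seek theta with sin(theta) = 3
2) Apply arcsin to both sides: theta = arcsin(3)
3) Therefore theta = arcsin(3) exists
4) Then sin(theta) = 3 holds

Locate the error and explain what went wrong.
Step 2: Apply arcsin to both sides: theta = arcsin(3)

Step 2 applies arcsin to 3. However, arcsin(x) is only defined for x in [-1, 1] because sin(theta) can only produce values in that range. Since |3| > 1, arcsin(3) is undefined. There is no angle whose sine equals 3.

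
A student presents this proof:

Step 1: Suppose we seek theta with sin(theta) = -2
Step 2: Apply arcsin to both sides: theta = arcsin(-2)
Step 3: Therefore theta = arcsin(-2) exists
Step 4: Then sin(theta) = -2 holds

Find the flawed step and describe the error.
Step 2: Apply arcsin to both sides: theta = arcsin(-2)

Step 2 applies arcsin to -2. However, arcsin(x) is only defined for x in [-1, 1] because sin(theta) can only produce values in that range. Since |-2| > 1, arcsin(-2) is undefined. There is no angle whose sine equals -2.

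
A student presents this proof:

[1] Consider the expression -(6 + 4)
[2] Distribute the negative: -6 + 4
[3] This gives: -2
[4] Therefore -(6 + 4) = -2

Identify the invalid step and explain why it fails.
Step 2: Distribute the negative: -6 + 4

Step 2 incorrectly distributes the negative sign. The correct distribution is -(6 + 4) = -6 - 4 = -10. The negative must be applied to both terms, not just the first. The error treats -(6 + 4) as -6 + 4, which equals -2 instead of -10.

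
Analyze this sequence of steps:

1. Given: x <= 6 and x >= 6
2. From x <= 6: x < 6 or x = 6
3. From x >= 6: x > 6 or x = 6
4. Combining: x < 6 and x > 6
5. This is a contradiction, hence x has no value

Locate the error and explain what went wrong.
Step 4: Combining: x < 6 and x > 6

Step 4 incorrectly combines the conditions. From x <= 6 and x >= 6, the intersection is x = 6. The error treats the 'or' cases as 'and' requirements. The correct conclusion is that x = 6 is the unique solution, not that no solution exists.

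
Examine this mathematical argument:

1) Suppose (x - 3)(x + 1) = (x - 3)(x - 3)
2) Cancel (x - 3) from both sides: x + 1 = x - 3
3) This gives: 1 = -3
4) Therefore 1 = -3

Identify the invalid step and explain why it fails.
Step 2: Cancel (x - 3) from both sides: x + 1 = x - 3

Step 2 cancels (x - 3) from both sides. This is only valid if (x - 3) ≠ 0, i.e., x ≠ 3. When x = 3, both sides equal zero regardless of the other factors. The correct approach requires considering x = 3 as a separate case.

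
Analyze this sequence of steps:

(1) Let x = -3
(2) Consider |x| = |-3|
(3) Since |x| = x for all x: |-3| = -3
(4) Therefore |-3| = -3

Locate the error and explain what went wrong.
Step 3: Since |x| = x for all x: |-3| = -3

Step 3 incorrectly states that |x| = x for all x. The correct definition is |x| = x when x >= 0, and |x| = -x when x < 0. Since -3 < 0, we have |-3| = -(-3) = 3, not -3.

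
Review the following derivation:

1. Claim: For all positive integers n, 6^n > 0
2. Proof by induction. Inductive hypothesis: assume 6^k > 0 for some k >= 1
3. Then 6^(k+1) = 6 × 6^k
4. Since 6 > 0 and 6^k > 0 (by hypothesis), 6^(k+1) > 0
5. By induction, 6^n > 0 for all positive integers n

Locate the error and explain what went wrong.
Step 5: By induction, 6^n > 0 for all positive integers n

Step 5 concludes the proof by induction, but no base case was ever established. A valid induction proof requires: (1) a base case proving 6^1 > 0, and (2) an inductive step showing IF 6^k > 0 THEN 6^(k+1) > 0. Steps 2-4 correctly establish the inductive step, but without the base case the conclusion in step 5 does not follow.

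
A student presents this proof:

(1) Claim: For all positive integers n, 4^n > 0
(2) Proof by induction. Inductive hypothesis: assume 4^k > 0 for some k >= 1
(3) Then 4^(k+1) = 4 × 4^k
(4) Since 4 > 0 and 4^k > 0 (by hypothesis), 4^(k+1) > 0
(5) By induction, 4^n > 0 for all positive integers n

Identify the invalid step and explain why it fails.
Step 5: By induction, 4^n > 0 for all positive integers n

Step 5 concludes the proof by induction, but no base case was ever established. A valid induction proof requires: (1) a base case proving 4^1 > 0, and (2) an inductive step showing IF 4^k > 0 THEN 4^(k+1) > 0. Steps 2-4 correctly establish the inductive step, but without the base case the conclusion in step 5 does not follow.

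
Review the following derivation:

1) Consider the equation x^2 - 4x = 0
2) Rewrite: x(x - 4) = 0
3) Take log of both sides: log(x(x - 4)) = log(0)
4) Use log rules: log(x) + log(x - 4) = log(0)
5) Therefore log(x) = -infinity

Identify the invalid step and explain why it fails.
Step 3: Take log of both sides: log(x(x - 4)) = log(0)

Step 3 takes the logarithm of both sides, resulting in log(0) on the right side. The logarithm is only defined for positive numbers; log(0) is undefined (approaches negative infinity). This operation is invalid.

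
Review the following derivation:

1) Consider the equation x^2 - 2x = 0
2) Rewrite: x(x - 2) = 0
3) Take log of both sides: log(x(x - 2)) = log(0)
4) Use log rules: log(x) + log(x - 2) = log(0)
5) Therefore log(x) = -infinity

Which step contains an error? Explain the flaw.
Step 3: Take log of both sides: log(x(x - 2)) = log(0)

Step 3 takes the logarithm of both sides, resulting in log(0) on the right side. The logarithm is only defined for positive numbers; log(0) is undefined (approaches negative infinity). This operation is invalid.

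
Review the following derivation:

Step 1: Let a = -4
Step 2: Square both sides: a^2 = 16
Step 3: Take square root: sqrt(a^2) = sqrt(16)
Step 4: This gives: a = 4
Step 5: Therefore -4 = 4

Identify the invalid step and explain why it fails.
Step 4: This gives: a = 4

Step 4 incorrectly states that sqrt(a^2) = a. The correct identity is sqrt(a^2) = |a|. Since a = -4 < 0, we have sqrt(a^2) = |-4| = 4, not a = -4.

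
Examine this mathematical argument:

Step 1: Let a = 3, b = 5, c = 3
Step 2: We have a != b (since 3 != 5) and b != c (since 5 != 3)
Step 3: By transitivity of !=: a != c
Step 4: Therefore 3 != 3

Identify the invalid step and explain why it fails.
Step 3: By transitivity of !=: a != c

Step 3 incorrectly applies transitivity to the '!=' relation. Transitivity states: if a R b and b R c, then a R c. However, '!=' is not transitive. Counterexample: 3 != 5 and 5 != 3, but 3 = 3 (both equal 3). Transitivity holds for relations like <, <=, =, but not for !=.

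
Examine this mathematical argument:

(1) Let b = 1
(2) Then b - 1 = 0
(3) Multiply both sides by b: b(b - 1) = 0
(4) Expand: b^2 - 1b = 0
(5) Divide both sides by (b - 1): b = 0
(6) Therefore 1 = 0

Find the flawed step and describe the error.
Step 5: Divide both sides by (b - 1): b = 0

Step 5 divides both sides by (b - 1). However, since b = 1, we have (b - 1) = 0. Division by zero is undefined, making this step invalid.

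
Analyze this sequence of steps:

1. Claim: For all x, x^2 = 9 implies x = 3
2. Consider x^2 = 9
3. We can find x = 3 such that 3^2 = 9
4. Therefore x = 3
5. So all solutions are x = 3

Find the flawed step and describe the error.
Step 4: Therefore x = 3

Step 4 incorrectly concludes that x = 3 is the only solution. The proof shows that x = 3 is A solution (existence), but does not show it is the ONLY solution (uniqueness). In fact, x = -3 is also a solution since (-3)^2 = 9. Finding one solution doesn't prove there are no others.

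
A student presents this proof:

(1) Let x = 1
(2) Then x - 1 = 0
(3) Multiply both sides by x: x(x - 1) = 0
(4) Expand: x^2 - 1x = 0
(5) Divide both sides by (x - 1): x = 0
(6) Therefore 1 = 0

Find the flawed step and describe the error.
Step 5: Divide both sides by (x - 1): x = 0

Step 5 divides both sides by (x - 1). However, since x = 1, we have (x - 1) = 0. Division by zero is undefined, making this step invalid.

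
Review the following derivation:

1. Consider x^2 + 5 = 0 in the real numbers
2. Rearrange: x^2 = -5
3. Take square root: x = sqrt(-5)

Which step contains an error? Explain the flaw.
Step 3: Take square root: x = sqrt(-5)

Step 3 takes the square root of -5, which is negative. In the real number system, the square root of a negative number is undefined. The equation x^2 + 5 = 0 has no real solutions. Square roots of negative numbers only exist in the complex numbers.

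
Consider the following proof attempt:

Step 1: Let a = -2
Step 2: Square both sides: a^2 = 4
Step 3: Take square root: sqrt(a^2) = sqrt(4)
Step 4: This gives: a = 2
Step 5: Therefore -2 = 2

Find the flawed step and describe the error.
Step 4: This gives: a = 2

Step 4 incorrectly states that sqrt(a^2) = a. The correct identity is sqrt(a^2) = |a|. Since a = -2 < 0, we have sqrt(a^2) = |-2| = 2, not a = -2.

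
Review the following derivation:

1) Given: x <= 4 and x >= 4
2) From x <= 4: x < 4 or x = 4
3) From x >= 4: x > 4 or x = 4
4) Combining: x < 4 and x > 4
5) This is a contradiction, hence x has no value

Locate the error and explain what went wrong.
Step 4: Combining: x < 4 and x > 4

Step 4 incorrectly combines the conditions. From x <= 4 and x >= 4, the intersection is x = 4. The error treats the 'or' cases as 'and' requirements. The correct conclusion is that x = 4 is the unique solution, not that no solution exists.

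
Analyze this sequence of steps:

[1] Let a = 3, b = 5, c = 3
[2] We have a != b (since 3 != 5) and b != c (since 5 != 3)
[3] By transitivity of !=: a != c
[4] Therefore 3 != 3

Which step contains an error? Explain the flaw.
Step 3: By transitivity of !=: a != c

Step 3 incorrectly applies transitivity to the '!=' relation. Transitivity states: if a R b and b R c, then a R c. However, '!=' is not transitive. Counterexample: 3 != 5 and 5 != 3, but 3 = 3 (both equal 3). Transitivity holds for relations like <, <=, =, but not for !=.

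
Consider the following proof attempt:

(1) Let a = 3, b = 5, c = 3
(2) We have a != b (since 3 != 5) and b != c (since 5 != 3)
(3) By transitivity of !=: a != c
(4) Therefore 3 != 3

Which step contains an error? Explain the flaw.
Step 3: By transitivity of !=: a != c

Step 3 incorrectly applies transitivity to the '!=' relation. Transitivity states: if a R b and b R c, then a R c. However, '!=' is not transitive. Counterexample: 3 != 5 and 5 != 3, but 3 = 3 (both equal 3). Transitivity holds for relations like <, <=, =, but not for !=.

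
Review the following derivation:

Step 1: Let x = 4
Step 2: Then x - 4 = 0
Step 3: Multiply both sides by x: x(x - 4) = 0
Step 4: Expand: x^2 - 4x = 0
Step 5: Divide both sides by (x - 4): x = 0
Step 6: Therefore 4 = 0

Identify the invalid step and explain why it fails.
Step 5: Divide both sides by (x - 4): x = 0

Step 5 divides both sides by (x - 4). However, since x = 4, we have (x - 4) = 0. Division by zero is undefined, making this step invalid.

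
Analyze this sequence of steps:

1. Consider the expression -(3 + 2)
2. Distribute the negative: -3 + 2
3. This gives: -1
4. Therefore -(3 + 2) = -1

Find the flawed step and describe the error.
Step 2: Distribute the negative: -3 + 2

Step 2 incorrectly distributes the negative sign. The correct distribution is -(3 + 2) = -3 - 2 = -5. The negative must be applied to both terms, not just the first. The error treats -(3 + 2) as -3 + 2, which equals -1 instead of -5.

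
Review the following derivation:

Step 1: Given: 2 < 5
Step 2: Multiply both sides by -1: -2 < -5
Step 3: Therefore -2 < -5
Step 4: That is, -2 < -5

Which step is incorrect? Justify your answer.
Step 2: Multiply both sides by -1: -2 < -5

Step 2 multiplies both sides by -1 but fails to reverse the inequality sign. When multiplying (or dividing) an inequality by a negative number, the direction must be reversed. Since 2 < 5, we should get -2 > -5, i.e., -2 > -5.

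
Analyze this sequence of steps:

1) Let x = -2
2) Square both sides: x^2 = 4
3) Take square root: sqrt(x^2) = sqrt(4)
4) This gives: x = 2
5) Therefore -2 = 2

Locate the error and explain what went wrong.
Step 4: This gives: x = 2

Step 4 incorrectly states that sqrt(x^2) = x. The correct identity is sqrt(x^2) = |x|. Since x = -2 < 0, we have sqrt(x^2) = |-2| = 2, not x = -2.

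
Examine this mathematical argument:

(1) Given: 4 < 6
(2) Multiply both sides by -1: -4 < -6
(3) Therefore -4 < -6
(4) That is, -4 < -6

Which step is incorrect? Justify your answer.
Step 2: Multiply both sides by -1: -4 < -6

Step 2 multiplies both sides by -1 but fails to reverse the inequality sign. When multiplying (or dividing) an inequality by a negative number, the direction must be reversed. Since 4 < 6, we should get -4 > -6, i.e., -4 > -6.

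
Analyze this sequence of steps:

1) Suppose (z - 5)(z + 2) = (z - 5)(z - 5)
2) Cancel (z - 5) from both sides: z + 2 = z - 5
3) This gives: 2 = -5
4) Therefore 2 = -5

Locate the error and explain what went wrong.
Step 2: Cancel (z - 5) from both sides: z + 2 = z - 5

Step 2 cancels (z - 5) from both sides. This is only valid if (z - 5) ≠ 0, i.e., z ≠ 5. When z = 5, both sides equal zero regardless of the other factors. The correct approach requires considering z = 5 as a separate case.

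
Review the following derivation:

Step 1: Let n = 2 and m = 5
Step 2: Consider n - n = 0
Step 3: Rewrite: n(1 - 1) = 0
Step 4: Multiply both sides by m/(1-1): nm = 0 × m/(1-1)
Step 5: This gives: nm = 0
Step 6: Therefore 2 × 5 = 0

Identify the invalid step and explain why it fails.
Step 4: Multiply both sides by m/(1-1): nm = 0 × m/(1-1)

Step 4 multiplies both sides by m/(1-1). However, 1-1 = 0, so this is multiplication by m/0, which is undefined. We cannot multiply by an undefined expression.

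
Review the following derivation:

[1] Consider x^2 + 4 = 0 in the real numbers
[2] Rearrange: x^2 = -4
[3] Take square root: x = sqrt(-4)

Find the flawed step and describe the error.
Step 3: Take square root: x = sqrt(-4)

Step 3 takes the square root of -4, which is negative. In the real number system, the square root of a negative number is undefined. The equation x^2 + 4 = 0 has no real solutions. Square roots of negative numbers only exist in the complex numbers.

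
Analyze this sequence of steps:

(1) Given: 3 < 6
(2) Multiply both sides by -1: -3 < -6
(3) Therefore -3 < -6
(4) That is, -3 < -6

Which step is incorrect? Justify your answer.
Step 2: Multiply both sides by -1: -3 < -6

Step 2 multiplies both sides by -1 but fails to reverse the inequality sign. When multiplying (or dividing) an inequality by a negative number, the direction must be reversed. Since 3 < 6, we should get -3 > -6, i.e., -3 > -6.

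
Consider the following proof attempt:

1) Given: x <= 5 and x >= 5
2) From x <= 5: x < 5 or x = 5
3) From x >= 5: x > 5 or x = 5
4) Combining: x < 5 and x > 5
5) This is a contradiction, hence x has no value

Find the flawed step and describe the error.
Step 4: Combining: x < 5 and x > 5

Step 4 incorrectly combines the conditions. From x <= 5 and x >= 5, the intersection is x = 5. The error treats the 'or' cases as 'and' requirements. The correct conclusion is that x = 5 is the unique solution, not that no solution exists.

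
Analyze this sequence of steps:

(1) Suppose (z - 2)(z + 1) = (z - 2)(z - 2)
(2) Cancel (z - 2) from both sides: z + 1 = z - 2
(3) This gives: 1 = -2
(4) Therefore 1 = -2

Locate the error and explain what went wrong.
Step 2: Cancel (z - 2) from both sides: z + 1 = z - 2

Step 2 cancels (z - 2) from both sides. This is only valid if (z - 2) ≠ 0, i.e., z ≠ 2. When z = 2, both sides equal zero regardless of the other factors. The correct approach requires considering z = 2 as a separate case.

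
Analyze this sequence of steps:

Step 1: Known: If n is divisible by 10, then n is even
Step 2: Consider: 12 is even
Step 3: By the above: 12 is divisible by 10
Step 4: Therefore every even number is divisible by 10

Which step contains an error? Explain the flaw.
Step 3: By the above: 12 is divisible by 10

Step 3 commits the fallacy of affirming the consequent. The known fact 'divisible by 10 → even' does NOT imply 'even → divisible by 10'. That would be the converse, which is false. For example, 12 is even but 12 ÷ 10 = 1.20, which is not an integer.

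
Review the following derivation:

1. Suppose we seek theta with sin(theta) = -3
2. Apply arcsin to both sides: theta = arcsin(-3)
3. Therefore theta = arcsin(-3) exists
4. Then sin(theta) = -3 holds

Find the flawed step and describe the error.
Step 2: Apply arcsin to both sides: theta = arcsin(-3)

Step 2 applies arcsin to -3. However, arcsin(x) is only defined for x in [-1, 1] because sin(theta) can only produce values in that range. Since |-3| > 1, arcsin(-3) is undefined. There is no angle whose sine equals -3.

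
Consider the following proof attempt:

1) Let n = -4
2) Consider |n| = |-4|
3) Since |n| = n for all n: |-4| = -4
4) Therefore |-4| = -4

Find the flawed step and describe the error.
Step 3: Since |n| = n for all n: |-4| = -4

Step 3 incorrectly states that |n| = n for all n. The correct definition is |n| = n when n >= 0, and |n| = -n when n < 0. Since -4 < 0, we have |-4| = -(-4) = 4, not -4.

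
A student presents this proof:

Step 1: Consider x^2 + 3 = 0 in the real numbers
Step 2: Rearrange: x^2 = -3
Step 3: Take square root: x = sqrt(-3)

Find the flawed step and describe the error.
Step 3: Take square root: x = sqrt(-3)

Step 3 takes the square root of -3, which is negative. In the real number system, the square root of a negative number is undefined. The equation x^2 + 3 = 0 has no real solutions. Square roots of negative numbers only exist in the complex numbers.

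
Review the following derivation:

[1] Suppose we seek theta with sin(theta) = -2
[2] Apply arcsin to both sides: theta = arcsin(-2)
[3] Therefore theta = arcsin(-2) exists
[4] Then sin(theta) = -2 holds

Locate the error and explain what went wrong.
Step 2: Apply arcsin to both sides: theta = arcsin(-2)

Step 2 applies arcsin to -2. However, arcsin(x) is only defined for x in [-1, 1] because sin(theta) can only produce values in that range. Since |-2| > 1, arcsin(-2) is undefined. There is no angle whose sine equals -2.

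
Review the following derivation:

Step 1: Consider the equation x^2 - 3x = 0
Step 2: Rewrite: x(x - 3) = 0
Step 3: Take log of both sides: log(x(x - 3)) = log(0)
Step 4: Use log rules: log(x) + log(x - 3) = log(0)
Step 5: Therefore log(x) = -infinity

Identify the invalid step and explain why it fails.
Step 3: Take log of both sides: log(x(x - 3)) = log(0)

Step 3 takes the logarithm of both sides, resulting in log(0) on the right side. The logarithm is only defined for positive numbers; log(0) is undefined (approaches negative infinity). This operation is invalid.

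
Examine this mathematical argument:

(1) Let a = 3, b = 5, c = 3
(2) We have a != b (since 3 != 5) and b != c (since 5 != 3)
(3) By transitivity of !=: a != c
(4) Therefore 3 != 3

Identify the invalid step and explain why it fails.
Step 3: By transitivity of !=: a != c

Step 3 incorrectly applies transitivity to the '!=' relation. Transitivity states: if a R b and b R c, then a R c. However, '!=' is not transitive. Counterexample: 3 != 5 and 5 != 3, but 3 = 3 (both equal 3). Transitivity holds for relations like <, <=, =, but not for !=.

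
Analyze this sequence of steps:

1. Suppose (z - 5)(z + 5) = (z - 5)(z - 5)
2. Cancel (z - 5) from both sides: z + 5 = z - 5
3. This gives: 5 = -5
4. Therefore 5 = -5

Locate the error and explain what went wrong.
Step 2: Cancel (z - 5) from both sides: z + 5 = z - 5

Step 2 cancels (z - 5) from both sides. This is only valid if (z - 5) ≠ 0, i.e., z ≠ 5. When z = 5, both sides equal zero regardless of the other factors. The correct approach requires considering z = 5 as a separate case.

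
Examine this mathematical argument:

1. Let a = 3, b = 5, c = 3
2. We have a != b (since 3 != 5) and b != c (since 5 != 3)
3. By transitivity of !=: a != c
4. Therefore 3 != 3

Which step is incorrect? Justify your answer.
Step 3: By transitivity of !=: a != c

Step 3 incorrectly applies transitivity to the '!=' relation. Transitivity states: if a R b and b R c, then a R c. However, '!=' is not transitive. Counterexample: 3 != 5 and 5 != 3, but 3 = 3 (both equal 3). Transitivity holds for relations like <, <=, =, but not for !=.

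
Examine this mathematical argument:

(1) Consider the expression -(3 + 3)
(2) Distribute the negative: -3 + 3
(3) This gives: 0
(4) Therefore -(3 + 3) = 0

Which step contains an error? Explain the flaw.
Step 2: Distribute the negative: -3 + 3

Step 2 incorrectly distributes the negative sign. The correct distribution is -(3 + 3) = -3 - 3 = -6. The negative must be applied to both terms, not just the first. The error treats -(3 + 3) as -3 + 3, which equals 0 instead of -6.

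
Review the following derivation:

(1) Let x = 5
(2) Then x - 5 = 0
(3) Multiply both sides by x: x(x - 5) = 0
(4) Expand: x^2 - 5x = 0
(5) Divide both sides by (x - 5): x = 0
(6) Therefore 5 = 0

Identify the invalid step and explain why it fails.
Step 5: Divide both sides by (x - 5): x = 0

Step 5 divides both sides by (x - 5). However, since x = 5, we have (x - 5) = 0. Division by zero is undefined, making this step invalid.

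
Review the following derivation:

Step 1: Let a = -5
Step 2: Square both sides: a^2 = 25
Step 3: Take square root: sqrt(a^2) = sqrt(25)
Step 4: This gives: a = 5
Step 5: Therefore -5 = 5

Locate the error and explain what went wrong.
Step 4: This gives: a = 5

Step 4 incorrectly states that sqrt(a^2) = a. The correct identity is sqrt(a^2) = |a|. Since a = -5 < 0, we have sqrt(a^2) = |-5| = 5, not a = -5.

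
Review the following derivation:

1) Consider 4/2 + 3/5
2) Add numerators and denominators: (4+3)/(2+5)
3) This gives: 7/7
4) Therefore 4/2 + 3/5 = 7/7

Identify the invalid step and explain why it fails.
Step 2: Add numerators and denominators: (4+3)/(2+5)

Step 2 incorrectly adds fractions by separately adding numerators and denominators. This is wrong. The correct method requires a common denominator: 4/2 + 3/5 = (4×5 + 3×2)/(2×5) = 26/10 = 13/5. The method used gives 7/7, which is different.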